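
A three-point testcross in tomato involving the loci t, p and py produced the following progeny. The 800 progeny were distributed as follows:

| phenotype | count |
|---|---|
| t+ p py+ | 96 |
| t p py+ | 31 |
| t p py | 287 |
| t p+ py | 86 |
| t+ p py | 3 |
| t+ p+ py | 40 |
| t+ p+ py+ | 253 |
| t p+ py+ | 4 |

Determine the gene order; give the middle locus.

The two most frequent reciprocal classes, t+ p+ py+ and t p py, are the parental types, so the F1 was t+ p+ py+ / t p py.
The two rarest classes, t p+ py+ and t+ p py, are the double crossovers. Comparing them with the parentals, only the t allele has switched, so t is the middle locus and the order is py – t – p.

t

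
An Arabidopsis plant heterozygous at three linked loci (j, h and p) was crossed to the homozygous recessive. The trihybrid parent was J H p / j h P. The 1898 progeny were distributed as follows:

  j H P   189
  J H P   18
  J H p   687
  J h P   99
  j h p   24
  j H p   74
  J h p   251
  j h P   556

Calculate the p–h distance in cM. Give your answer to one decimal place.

The two rarest classes, J H P and j h p, are the double crossovers. Comparing them with the parentals, only the p allele has switched, so p is the middle locus and the order is j – p – h.
Crossovers in the p–h interval produce the single-crossover classes J h p and j H P (251 + 189 = 440) plus the double crossovers (42).
RF(p–h) = (440 + 42) / 1898 = 482/1898 = 0.2540 → 25.4 cM.

25.4 cM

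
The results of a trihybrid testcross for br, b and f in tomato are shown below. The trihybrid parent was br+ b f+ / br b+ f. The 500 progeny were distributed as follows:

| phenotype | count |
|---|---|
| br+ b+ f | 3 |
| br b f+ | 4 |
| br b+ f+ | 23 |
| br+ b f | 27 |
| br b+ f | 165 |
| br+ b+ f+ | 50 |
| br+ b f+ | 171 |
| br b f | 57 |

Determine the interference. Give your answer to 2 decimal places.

The two rarest classes, br b f+ and br+ b+ f, are the double crossovers. Comparing them with the parentals, only the br allele has switched, so br is the middle locus and the order is b – br – f.
b–br: (107 + 7)/500 = 0.2280; br–f: (50 + 7)/500 = 0.1140.
Expected DCO frequency = 0.2280 × 0.1140 ≈ 0.02599; observed = 7/500 ≈ 0.01400.
Coefficient of coincidence = 0.01400/0.02599 ≈ 0.54; interference = 1 − 0.54 = 0.46.

0.46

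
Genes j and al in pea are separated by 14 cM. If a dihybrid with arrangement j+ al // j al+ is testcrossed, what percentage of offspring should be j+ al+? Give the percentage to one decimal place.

7.0%

A map distance of 14 cM corresponds to a recombination frequency of 0.140.
The F1 is j+ al / j al+, so j+ al+ is a recombinant gamete class with expected frequency r/2 = 0.140/2 = 0.0700.
That is 0.0700 = 7.0% of the progeny.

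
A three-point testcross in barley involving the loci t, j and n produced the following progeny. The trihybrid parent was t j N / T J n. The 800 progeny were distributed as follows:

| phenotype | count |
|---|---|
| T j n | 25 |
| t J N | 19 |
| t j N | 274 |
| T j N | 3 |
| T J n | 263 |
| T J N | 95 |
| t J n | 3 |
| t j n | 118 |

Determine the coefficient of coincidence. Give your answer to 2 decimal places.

The two rarest classes, T j N and t J n, are the double crossovers. Comparing them with the parentals, only the t allele has switched, so t is the middle locus and the order is n – t – j.
n–t: (213 + 6)/800 = 0.2737; t–j: (44 + 6)/800 = 0.0625.
Expected DCO frequency = 0.2737 × 0.0625 ≈ 0.01711; observed = 6/800 ≈ 0.00750.
Coefficient of coincidence = 0.00750/0.01711 ≈ 0.44.

0.44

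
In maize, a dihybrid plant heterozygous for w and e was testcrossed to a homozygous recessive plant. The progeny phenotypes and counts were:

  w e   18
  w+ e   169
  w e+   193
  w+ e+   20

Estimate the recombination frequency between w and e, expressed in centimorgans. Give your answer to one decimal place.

The two most frequent classes, w+ e (169) and w e+ (193), are the parental types, so the F1 was w+ e / w e+.
The recombinant classes are w+ e+ and w e: 20 + 18 = 38.
Recombination frequency = 38/400 = 0.0950 ≈ 9.5%, i.e. 9.5 centimorgans.

9.5 centimorgans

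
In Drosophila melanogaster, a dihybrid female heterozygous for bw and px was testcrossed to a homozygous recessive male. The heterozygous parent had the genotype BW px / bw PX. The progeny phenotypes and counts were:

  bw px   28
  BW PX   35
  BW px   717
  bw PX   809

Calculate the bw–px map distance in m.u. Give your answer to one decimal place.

The recombinant classes are BW PX and bw px: 35 + 28 = 63.
Recombination frequency = 63/1589 = 0.0396 ≈ 4.0%, i.e. 4.0 m.u.

4.0 m.u.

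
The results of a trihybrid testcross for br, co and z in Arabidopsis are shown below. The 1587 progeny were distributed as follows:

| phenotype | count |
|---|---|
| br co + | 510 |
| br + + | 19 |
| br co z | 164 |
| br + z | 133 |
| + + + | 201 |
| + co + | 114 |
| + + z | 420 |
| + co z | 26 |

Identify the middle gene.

The two most frequent reciprocal classes, + + z and br co +, are the parental types, so the F1 was + + z / br co +.
The two rarest classes, + co z and br + +, are the double crossovers. Comparing them with the parentals, only the co allele has switched, so co is the middle locus and the order is br – co – z.

co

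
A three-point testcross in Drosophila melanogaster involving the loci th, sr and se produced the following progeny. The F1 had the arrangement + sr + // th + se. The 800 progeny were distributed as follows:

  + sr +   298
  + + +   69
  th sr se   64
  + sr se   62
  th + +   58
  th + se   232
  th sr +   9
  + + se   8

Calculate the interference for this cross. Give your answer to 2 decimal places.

0.34

The two rarest classes, th sr + and + + se, are the double crossovers. Comparing them with the parentals, only the th allele has switched, so th is the middle locus and the order is sr – th – se.
sr–th: (133 + 17)/800 = 0.1875; th–se: (120 + 17)/800 = 0.1713.
Expected DCO frequency = 0.1875 × 0.1713 ≈ 0.03212; observed = 17/800 ≈ 0.02125.
Coefficient of coincidence = 0.02125/0.03212 ≈ 0.66; interference = 1 − 0.66 = 0.34.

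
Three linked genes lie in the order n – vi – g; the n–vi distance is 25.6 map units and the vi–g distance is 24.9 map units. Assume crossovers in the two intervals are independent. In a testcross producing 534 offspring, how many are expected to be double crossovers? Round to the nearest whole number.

Map distances give recombination frequencies of 0.256 and 0.249 for the two intervals.
With no interference, expected double-crossover frequency = 0.256 × 0.249 = 0.06374.
Expected number = 0.06374 × 534 = 34.04 ≈ 34.

34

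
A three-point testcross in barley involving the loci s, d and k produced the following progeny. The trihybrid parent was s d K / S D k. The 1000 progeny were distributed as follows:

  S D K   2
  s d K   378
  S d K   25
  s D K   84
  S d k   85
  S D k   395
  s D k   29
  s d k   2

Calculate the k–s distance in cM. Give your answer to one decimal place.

5.8 cM

The two rarest classes, s d k and S D K, are the double crossovers. Comparing them with the parentals, only the k allele has switched, so k is the middle locus and the order is s – k – d.
Crossovers in the s–k interval produce the single-crossover classes S d K and s D k (25 + 29 = 54) plus the double crossovers (4).
RF(s–k) = (54 + 4) / 1000 = 58/1000 = 0.0580 → 5.8 cM.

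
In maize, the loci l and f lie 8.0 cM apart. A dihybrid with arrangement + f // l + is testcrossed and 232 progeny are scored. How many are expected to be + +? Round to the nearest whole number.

A map distance of 8.0 cM corresponds to a recombination frequency of 0.080.
The F1 is + f / l +, so + + is a recombinant gamete class with expected frequency r/2 = 0.080/2 = 0.0400.
Expected number = 0.0400 × 232 = 9.28 ≈ 9.

9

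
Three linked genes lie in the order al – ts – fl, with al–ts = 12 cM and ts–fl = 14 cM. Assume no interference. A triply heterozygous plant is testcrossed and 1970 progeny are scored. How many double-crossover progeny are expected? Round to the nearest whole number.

Map distances give recombination frequencies of 0.120 and 0.140 for the two intervals.
With no interference, expected double-crossover frequency = 0.120 × 0.140 = 0.01680.
Expected number = 0.01680 × 1970 = 33.10 ≈ 33.

33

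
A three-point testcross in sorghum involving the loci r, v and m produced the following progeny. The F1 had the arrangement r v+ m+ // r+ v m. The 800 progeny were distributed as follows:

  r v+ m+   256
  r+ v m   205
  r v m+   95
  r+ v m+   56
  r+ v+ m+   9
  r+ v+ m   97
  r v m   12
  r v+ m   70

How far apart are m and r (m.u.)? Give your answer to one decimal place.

18.4 m.u.

The two rarest classes, r+ v+ m+ and r v m, are the double crossovers. Comparing them with the parentals, only the r allele has switched, so r is the middle locus and the order is m – r – v.
Crossovers in the m–r interval produce the single-crossover classes r v+ m and r+ v m+ (70 + 56 = 126) plus the double crossovers (21).
RF(m–r) = (126 + 21) / 800 = 147/800 = 0.1837 → 18.4 m.u.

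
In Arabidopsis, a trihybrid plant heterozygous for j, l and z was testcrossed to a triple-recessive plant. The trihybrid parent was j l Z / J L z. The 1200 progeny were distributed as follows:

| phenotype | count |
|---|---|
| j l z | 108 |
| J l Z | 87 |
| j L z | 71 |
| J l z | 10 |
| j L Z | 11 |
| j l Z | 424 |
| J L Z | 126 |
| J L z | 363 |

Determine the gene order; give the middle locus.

l

The two rarest classes, j L Z and J l z, are the double crossovers. Comparing them with the parentals, only the l allele has switched, so l is the middle locus and the order is j – l – z.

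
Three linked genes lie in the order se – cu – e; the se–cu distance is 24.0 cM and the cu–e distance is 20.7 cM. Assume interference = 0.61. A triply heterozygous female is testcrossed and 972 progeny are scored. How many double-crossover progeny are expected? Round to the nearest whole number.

Map distances give recombination frequencies of 0.240 and 0.207 for the two intervals.
With interference 0.61 (so coincidence = 0.39), expected double-crossover frequency = 0.240 × 0.207 × 0.39 = 0.01938.
Expected number = 0.01938 × 972 = 18.83 ≈ 19.

19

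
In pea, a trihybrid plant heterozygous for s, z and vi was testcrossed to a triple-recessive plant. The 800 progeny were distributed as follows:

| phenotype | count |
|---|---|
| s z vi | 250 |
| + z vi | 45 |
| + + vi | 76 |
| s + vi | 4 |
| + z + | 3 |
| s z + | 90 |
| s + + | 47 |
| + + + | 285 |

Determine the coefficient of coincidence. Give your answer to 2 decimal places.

The two most frequent reciprocal classes, + + + and s z vi, are the parental types, so the F1 was + + + / s z vi.
The two rarest classes, + z + and s + vi, are the double crossovers. Comparing them with the parentals, only the z allele has switched, so z is the middle locus and the order is vi – z – s.
vi–z: (166 + 7)/800 = 0.2162; z–s: (92 + 7)/800 = 0.1237.
Expected DCO frequency = 0.2162 × 0.1237 ≈ 0.02674; observed = 7/800 ≈ 0.00875.
Coefficient of coincidence = 0.00875/0.02674 ≈ 0.33.

0.33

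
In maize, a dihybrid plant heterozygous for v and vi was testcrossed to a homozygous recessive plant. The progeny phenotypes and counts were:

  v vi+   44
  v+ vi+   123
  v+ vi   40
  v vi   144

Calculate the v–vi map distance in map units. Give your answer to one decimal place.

The two most frequent classes, v+ vi+ (123) and v vi (144), are the parental types, so the F1 was v+ vi+ / v vi.
The recombinant classes are v+ vi and v vi+: 40 + 44 = 84.
Recombination frequency = 84/351 = 0.2393 ≈ 23.9%, i.e. 23.9 map units.

23.9 map units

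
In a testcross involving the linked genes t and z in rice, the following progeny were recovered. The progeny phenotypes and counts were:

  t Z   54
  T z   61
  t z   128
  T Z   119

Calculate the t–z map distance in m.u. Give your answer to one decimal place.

The two most frequent classes, T Z (119) and t z (128), are the parental types, so the F1 was T Z / t z.
The recombinant classes are T z and t Z: 61 + 54 = 115.
Recombination frequency = 115/362 = 0.3177 ≈ 31.8%, i.e. 31.8 m.u.

31.8 m.u.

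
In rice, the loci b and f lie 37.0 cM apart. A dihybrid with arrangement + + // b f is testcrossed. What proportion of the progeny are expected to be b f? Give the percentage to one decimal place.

A map distance of 37.0 cM corresponds to a recombination frequency of 0.370.
The F1 is + + / b f, so b f is a parental gamete class with expected frequency (1 − r)/2 = 0.630/2 = 0.3150.
That is 0.3150 = 31.5% of the progeny.

31.5%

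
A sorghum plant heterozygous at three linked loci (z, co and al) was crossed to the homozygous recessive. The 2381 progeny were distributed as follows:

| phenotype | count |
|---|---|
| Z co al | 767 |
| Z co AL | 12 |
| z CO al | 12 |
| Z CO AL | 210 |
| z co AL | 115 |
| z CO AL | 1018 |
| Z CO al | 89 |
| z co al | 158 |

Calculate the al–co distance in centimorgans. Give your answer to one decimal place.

9.6 centimorgans

The two most frequent reciprocal classes, z CO AL and Z co al, are the parental types, so the F1 was z CO AL / Z co al.
The two rarest classes, z CO al and Z co AL, are the double crossovers. Comparing them with the parentals, only the al allele has switched, so al is the middle locus and the order is z – al – co.
Crossovers in the al–co interval produce the single-crossover classes z co AL and Z CO al (115 + 89 = 204) plus the double crossovers (24).
RF(al–co) = (204 + 24) / 2381 = 228/2381 = 0.0958 → 9.6 centimorgans.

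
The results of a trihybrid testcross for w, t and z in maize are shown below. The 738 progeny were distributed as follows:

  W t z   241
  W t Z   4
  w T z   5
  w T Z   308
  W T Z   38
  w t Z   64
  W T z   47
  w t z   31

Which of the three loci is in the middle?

z

The two most frequent reciprocal classes, W t z and w T Z, are the parental types, so the F1 was W t z / w T Z.
The two rarest classes, W t Z and w T z, are the double crossovers. Comparing them with the parentals, only the z allele has switched, so z is the middle locus and the order is w – z – t.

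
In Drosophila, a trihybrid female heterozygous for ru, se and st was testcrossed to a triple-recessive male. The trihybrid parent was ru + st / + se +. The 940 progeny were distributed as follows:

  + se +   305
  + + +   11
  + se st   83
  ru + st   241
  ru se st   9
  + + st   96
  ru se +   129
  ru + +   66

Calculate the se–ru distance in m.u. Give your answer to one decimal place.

26.1 m.u.

The two rarest classes, ru se st and + + +, are the double crossovers. Comparing them with the parentals, only the se allele has switched, so se is the middle locus and the order is ru – se – st.
Crossovers in the ru–se interval produce the single-crossover classes + + st and ru se + (96 + 129 = 225) plus the double crossovers (20).
RF(ru–se) = (225 + 20) / 940 = 245/940 = 0.2606 → 26.1 m.u.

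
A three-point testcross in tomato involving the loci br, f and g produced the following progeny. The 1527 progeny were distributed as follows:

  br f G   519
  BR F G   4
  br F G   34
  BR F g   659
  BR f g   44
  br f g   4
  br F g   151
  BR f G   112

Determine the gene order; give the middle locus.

g

The two most frequent reciprocal classes, br f G and BR F g, are the parental types, so the F1 was br f G / BR F g.
The two rarest classes, br f g and BR F G, are the double crossovers. Comparing them with the parentals, only the g allele has switched, so g is the middle locus and the order is br – g – f.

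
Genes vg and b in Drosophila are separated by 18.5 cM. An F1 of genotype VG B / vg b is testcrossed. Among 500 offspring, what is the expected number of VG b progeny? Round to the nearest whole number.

46

A map distance of 18.5 cM corresponds to a recombination frequency of 0.185.
The F1 is VG B / vg b, so VG b is a recombinant gamete class with expected frequency r/2 = 0.185/2 = 0.0925.
Expected number = 0.0925 × 500 = 46.25 ≈ 46.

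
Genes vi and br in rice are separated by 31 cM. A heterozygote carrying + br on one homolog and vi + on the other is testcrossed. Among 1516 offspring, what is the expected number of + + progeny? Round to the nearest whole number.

235

A map distance of 31 cM corresponds to a recombination frequency of 0.310.
The F1 is + br / vi +, so + + is a recombinant gamete class with expected frequency r/2 = 0.310/2 = 0.1550.
Expected number = 0.1550 × 1516 = 234.98 ≈ 235.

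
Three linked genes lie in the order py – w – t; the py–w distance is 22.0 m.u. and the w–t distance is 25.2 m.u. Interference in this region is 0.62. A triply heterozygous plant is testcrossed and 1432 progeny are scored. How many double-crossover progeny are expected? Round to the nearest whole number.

Map distances give recombination frequencies of 0.220 and 0.252 for the two intervals.
With interference 0.62 (so coincidence = 0.38), expected double-crossover frequency = 0.220 × 0.252 × 0.38 = 0.02107.
Expected number = 0.02107 × 1432 = 30.17 ≈ 30.

30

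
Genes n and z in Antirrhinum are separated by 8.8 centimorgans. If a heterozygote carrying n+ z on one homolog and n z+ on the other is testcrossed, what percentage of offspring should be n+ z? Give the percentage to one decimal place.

A map distance of 8.8 centimorgans corresponds to a recombination frequency of 0.088.
The F1 is n+ z / n z+, so n+ z is a parental gamete class with expected frequency (1 − r)/2 = 0.912/2 = 0.4560.
That is 0.4560 = 45.6% of the progeny.

45.6%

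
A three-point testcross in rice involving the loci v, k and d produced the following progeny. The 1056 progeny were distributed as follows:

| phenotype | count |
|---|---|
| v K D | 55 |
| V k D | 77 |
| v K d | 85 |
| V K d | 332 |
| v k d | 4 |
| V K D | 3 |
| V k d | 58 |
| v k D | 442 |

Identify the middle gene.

The two most frequent reciprocal classes, V K d and v k D, are the parental types, so the F1 was V K d / v k D.
The two rarest classes, V K D and v k d, are the double crossovers. Comparing them with the parentals, only the d allele has switched, so d is the middle locus and the order is k – d – v.

d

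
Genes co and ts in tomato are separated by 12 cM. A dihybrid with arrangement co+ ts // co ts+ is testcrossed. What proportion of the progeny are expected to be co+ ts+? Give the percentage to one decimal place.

6.0%

A map distance of 12 cM corresponds to a recombination frequency of 0.120.
The F1 is co+ ts / co ts+, so co+ ts+ is a recombinant gamete class with expected frequency r/2 = 0.120/2 = 0.0600.
That is 0.0600 = 6.0% of the progeny.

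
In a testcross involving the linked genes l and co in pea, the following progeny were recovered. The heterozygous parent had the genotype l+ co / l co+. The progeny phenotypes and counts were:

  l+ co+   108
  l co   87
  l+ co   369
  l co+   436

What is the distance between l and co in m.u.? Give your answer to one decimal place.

19.5 m.u.

The recombinant classes are l+ co+ and l co: 108 + 87 = 195.
Recombination frequency = 195/1000 = 0.1950 ≈ 19.5%, i.e. 19.5 m.u.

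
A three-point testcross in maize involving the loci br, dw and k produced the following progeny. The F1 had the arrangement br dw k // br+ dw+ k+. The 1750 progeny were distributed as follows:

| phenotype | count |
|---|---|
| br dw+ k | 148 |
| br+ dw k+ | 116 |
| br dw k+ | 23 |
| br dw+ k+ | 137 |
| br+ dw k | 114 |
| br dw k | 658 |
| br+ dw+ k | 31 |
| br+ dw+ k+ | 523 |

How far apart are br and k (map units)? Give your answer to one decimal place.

17.4 map units

The two rarest classes, br dw k+ and br+ dw+ k, are the double crossovers. Comparing them with the parentals, only the k allele has switched, so k is the middle locus and the order is br – k – dw.
Crossovers in the br–k interval produce the single-crossover classes br+ dw k and br dw+ k+ (114 + 137 = 251) plus the double crossovers (54).
RF(br–k) = (251 + 54) / 1750 = 305/1750 = 0.1743 → 17.4 map units.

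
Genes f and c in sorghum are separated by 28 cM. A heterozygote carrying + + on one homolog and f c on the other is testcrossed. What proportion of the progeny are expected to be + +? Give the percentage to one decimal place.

A map distance of 28 cM corresponds to a recombination frequency of 0.280.
The F1 is + + / f c, so + + is a parental gamete class with expected frequency (1 − r)/2 = 0.720/2 = 0.3600.
That is 0.3600 = 36.0% of the progeny.

36.0%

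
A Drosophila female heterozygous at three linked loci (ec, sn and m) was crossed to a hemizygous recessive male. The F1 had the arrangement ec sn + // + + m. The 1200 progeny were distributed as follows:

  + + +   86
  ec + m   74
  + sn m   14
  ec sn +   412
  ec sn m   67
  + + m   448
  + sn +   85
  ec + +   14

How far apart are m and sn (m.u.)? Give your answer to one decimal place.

15.1 m.u.

The two rarest classes, ec + + and + sn m, are the double crossovers. Comparing them with the parentals, only the sn allele has switched, so sn is the middle locus and the order is m – sn – ec.
Crossovers in the m–sn interval produce the single-crossover classes ec sn m and + + + (67 + 86 = 153) plus the double crossovers (28).
RF(m–sn) = (153 + 28) / 1200 = 181/1200 = 0.1508 → 15.1 m.u.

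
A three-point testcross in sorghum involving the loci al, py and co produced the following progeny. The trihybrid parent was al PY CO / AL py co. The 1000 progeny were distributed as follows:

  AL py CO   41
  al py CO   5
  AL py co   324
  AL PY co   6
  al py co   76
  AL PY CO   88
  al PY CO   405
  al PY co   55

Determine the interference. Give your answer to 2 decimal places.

0.41

The two rarest classes, al py CO and AL PY co, are the double crossovers. Comparing them with the parentals, only the py allele has switched, so py is the middle locus and the order is al – py – co.
al–py: (164 + 11)/1000 = 0.1750; py–co: (96 + 11)/1000 = 0.1070.
Expected DCO frequency = 0.1750 × 0.1070 ≈ 0.01872; observed = 11/1000 ≈ 0.01100.
Coefficient of coincidence = 0.01100/0.01872 ≈ 0.59; interference = 1 − 0.59 = 0.41.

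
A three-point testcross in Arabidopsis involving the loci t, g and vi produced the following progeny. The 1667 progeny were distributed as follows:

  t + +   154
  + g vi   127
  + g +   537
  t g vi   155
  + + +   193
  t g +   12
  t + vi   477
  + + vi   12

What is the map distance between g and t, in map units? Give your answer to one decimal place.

22.3 map units

The two most frequent reciprocal classes, + g + and t + vi, are the parental types, so the F1 was + g + / t + vi.
The two rarest classes, t g + and + + vi, are the double crossovers. Comparing them with the parentals, only the t allele has switched, so t is the middle locus and the order is g – t – vi.
Crossovers in the g–t interval produce the single-crossover classes + + + and t g vi (193 + 155 = 348) plus the double crossovers (24).
RF(g–t) = (348 + 24) / 1667 = 372/1667 = 0.2232 → 22.3 map units.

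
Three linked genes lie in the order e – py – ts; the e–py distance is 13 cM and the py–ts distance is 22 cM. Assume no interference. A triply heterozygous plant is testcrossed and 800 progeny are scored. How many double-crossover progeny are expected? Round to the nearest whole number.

Map distances give recombination frequencies of 0.130 and 0.220 for the two intervals.
With no interference, expected double-crossover frequency = 0.130 × 0.220 = 0.02860.
Expected number = 0.02860 × 800 = 22.88 ≈ 23.

23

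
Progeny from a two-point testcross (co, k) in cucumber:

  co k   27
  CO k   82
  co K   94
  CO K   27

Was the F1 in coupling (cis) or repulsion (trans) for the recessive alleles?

The two most frequent classes are CO k (82) and co K (94); these are the parental (non-recombinant) types.
So the F1 carried CO k on one chromosome and co K on the other — the recessive alleles are on opposite chromosomes (trans / repulsion).

trans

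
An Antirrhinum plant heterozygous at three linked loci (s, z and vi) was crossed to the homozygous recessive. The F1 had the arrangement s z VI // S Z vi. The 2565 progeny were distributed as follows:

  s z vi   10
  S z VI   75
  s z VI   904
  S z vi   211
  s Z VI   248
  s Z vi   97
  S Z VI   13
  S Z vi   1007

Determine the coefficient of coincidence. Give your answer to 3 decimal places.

The two rarest classes, s z vi and S Z VI, are the double crossovers. Comparing them with the parentals, only the vi allele has switched, so vi is the middle locus and the order is s – vi – z.
s–vi: (172 + 23)/2565 = 0.0760; vi–z: (459 + 23)/2565 = 0.1879.
Expected DCO frequency = 0.0760 × 0.1879 ≈ 0.01428; observed = 23/2565 ≈ 0.00897.
Coefficient of coincidence = 0.00897/0.01428 ≈ 0.628.

0.628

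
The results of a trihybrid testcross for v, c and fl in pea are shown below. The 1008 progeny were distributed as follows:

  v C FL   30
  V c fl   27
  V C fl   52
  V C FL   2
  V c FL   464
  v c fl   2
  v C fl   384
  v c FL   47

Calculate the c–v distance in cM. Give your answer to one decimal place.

The two most frequent reciprocal classes, V c FL and v C fl, are the parental types, so the F1 was V c FL / v C fl.
The two rarest classes, V C FL and v c fl, are the double crossovers. Comparing them with the parentals, only the c allele has switched, so c is the middle locus and the order is fl – c – v.
Crossovers in the c–v interval produce the single-crossover classes v c FL and V C fl (47 + 52 = 99) plus the double crossovers (4).
RF(c–v) = (99 + 4) / 1008 = 103/1008 = 0.1022 → 10.2 cM.

10.2 cM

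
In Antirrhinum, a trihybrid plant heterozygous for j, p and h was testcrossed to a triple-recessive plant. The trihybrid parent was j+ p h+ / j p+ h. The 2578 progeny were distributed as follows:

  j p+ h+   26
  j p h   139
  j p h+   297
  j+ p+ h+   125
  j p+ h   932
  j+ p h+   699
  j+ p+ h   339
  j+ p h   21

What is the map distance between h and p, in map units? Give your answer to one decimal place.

The two rarest classes, j+ p h and j p+ h+, are the double crossovers. Comparing them with the parentals, only the h allele has switched, so h is the middle locus and the order is p – h – j.
Crossovers in the p–h interval produce the single-crossover classes j+ p+ h+ and j p h (125 + 139 = 264) plus the double crossovers (47).
RF(p–h) = (264 + 47) / 2578 = 311/2578 = 0.1206 → 12.1 map units.

12.1 map units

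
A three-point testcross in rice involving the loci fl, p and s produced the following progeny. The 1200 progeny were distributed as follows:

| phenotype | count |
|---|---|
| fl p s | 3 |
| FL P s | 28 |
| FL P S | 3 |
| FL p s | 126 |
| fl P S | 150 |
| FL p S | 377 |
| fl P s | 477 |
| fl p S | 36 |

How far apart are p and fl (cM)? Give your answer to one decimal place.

The two most frequent reciprocal classes, fl P s and FL p S, are the parental types, so the F1 was fl P s / FL p S.
The two rarest classes, fl p s and FL P S, are the double crossovers. Comparing them with the parentals, only the p allele has switched, so p is the middle locus and the order is fl – p – s.
Crossovers in the fl–p interval produce the single-crossover classes FL P s and fl p S (28 + 36 = 64) plus the double crossovers (6).
RF(fl–p) = (64 + 6) / 1200 = 70/1200 = 0.0583 → 5.8 cM.

5.8 cM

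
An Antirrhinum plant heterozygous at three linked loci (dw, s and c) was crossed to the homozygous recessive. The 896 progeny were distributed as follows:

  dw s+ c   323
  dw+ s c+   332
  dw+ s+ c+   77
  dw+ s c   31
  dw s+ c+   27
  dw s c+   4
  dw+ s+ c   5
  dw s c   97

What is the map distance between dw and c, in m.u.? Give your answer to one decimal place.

The two most frequent reciprocal classes, dw s+ c and dw+ s c+, are the parental types, so the F1 was dw s+ c / dw+ s c+.
The two rarest classes, dw+ s+ c and dw s c+, are the double crossovers. Comparing them with the parentals, only the dw allele has switched, so dw is the middle locus and the order is c – dw – s.
Crossovers in the c–dw interval produce the single-crossover classes dw s+ c+ and dw+ s c (27 + 31 = 58) plus the double crossovers (9).
RF(c–dw) = (58 + 9) / 896 = 67/896 = 0.0748 → 7.5 m.u.

7.5 m.u.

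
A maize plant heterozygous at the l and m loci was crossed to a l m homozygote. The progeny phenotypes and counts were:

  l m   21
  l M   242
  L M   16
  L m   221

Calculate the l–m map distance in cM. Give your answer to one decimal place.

The two most frequent classes, L m (221) and l M (242), are the parental types, so the F1 was L m / l M.
The recombinant classes are L M and l m: 16 + 21 = 37.
Recombination frequency = 37/500 = 0.0740 ≈ 7.4%, i.e. 7.4 cM.

7.4 cM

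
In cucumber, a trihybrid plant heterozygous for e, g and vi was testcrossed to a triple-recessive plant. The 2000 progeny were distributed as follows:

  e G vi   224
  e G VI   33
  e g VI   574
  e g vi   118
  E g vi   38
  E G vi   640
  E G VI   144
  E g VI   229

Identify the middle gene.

The two most frequent reciprocal classes, e g VI and E G vi, are the parental types, so the F1 was e g VI / E G vi.
The two rarest classes, e G VI and E g vi, are the double crossovers. Comparing them with the parentals, only the g allele has switched, so g is the middle locus and the order is e – g – vi.

g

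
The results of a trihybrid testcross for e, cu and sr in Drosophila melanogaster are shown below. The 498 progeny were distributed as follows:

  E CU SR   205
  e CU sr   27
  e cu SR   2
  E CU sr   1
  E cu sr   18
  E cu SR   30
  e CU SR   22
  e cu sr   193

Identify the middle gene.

sr

The two most frequent reciprocal classes, E CU SR and e cu sr, are the parental types, so the F1 was E CU SR / e cu sr.
The two rarest classes, E CU sr and e cu SR, are the double crossovers. Comparing them with the parentals, only the sr allele has switched, so sr is the middle locus and the order is e – sr – cu.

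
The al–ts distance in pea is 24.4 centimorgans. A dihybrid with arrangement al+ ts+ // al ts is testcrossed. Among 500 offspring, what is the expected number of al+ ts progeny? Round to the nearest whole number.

61

A map distance of 24.4 centimorgans corresponds to a recombination frequency of 0.244.
The F1 is al+ ts+ / al ts, so al+ ts is a recombinant gamete class with expected frequency r/2 = 0.244/2 = 0.1220.
Expected number = 0.1220 × 500 = 61.00 ≈ 61.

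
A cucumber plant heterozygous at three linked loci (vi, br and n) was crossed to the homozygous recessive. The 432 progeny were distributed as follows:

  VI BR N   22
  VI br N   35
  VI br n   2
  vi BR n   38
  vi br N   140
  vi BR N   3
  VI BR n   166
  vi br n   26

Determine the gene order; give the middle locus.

br

The two most frequent reciprocal classes, vi br N and VI BR n, are the parental types, so the F1 was vi br N / VI BR n.
The two rarest classes, vi BR N and VI br n, are the double crossovers. Comparing them with the parentals, only the br allele has switched, so br is the middle locus and the order is n – br – vi.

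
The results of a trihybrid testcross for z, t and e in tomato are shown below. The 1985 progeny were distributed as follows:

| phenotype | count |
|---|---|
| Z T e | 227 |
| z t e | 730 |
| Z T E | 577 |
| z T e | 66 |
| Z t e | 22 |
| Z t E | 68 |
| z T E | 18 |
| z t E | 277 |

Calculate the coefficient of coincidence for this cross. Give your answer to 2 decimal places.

0.84

The two most frequent reciprocal classes, Z T E and z t e, are the parental types, so the F1 was Z T E / z t e.
The two rarest classes, z T E and Z t e, are the double crossovers. Comparing them with the parentals, only the z allele has switched, so z is the middle locus and the order is t – z – e.
t–z: (134 + 40)/1985 = 0.0877; z–e: (504 + 40)/1985 = 0.2741.
Expected DCO frequency = 0.0877 × 0.2741 ≈ 0.02404; observed = 40/1985 ≈ 0.02015.
Coefficient of coincidence = 0.02015/0.02404 ≈ 0.84.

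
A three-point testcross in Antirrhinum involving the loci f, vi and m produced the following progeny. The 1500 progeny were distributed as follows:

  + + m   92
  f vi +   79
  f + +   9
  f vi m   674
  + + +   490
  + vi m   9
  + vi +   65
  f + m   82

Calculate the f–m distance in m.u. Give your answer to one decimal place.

12.6 m.u.

The two most frequent reciprocal classes, + + + and f vi m, are the parental types, so the F1 was + + + / f vi m.
The two rarest classes, f + + and + vi m, are the double crossovers. Comparing them with the parentals, only the f allele has switched, so f is the middle locus and the order is m – f – vi.
Crossovers in the m–f interval produce the single-crossover classes + + m and f vi + (92 + 79 = 171) plus the double crossovers (18).
RF(m–f) = (171 + 18) / 1500 = 189/1500 = 0.1260 → 12.6 m.u.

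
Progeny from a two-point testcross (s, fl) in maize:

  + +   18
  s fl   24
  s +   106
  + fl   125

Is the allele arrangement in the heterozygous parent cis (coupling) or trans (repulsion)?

trans

The two most frequent classes are + fl (125) and s + (106); these are the parental (non-recombinant) types.
So the F1 carried + fl on one chromosome and s + on the other — the recessive alleles are on opposite chromosomes (trans / repulsion).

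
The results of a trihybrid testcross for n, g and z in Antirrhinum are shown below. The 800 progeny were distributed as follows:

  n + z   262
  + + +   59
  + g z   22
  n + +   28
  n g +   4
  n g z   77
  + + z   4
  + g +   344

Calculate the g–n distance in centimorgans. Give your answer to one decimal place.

The two most frequent reciprocal classes, + g + and n + z, are the parental types, so the F1 was + g + / n + z.
The two rarest classes, n g + and + + z, are the double crossovers. Comparing them with the parentals, only the n allele has switched, so n is the middle locus and the order is g – n – z.
Crossovers in the g–n interval produce the single-crossover classes + + + and n g z (59 + 77 = 136) plus the double crossovers (8).
RF(g–n) = (136 + 8) / 800 = 144/800 = 0.1800 → 18.0 centimorgans.

18.0 centimorgans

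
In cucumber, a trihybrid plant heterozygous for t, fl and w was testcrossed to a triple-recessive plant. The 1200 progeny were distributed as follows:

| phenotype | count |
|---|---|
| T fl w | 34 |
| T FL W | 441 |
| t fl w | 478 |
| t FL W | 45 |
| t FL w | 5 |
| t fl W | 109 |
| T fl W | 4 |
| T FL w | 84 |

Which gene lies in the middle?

The two most frequent reciprocal classes, t fl w and T FL W, are the parental types, so the F1 was t fl w / T FL W.
The two rarest classes, t FL w and T fl W, are the double crossovers. Comparing them with the parentals, only the fl allele has switched, so fl is the middle locus and the order is w – fl – t.

fl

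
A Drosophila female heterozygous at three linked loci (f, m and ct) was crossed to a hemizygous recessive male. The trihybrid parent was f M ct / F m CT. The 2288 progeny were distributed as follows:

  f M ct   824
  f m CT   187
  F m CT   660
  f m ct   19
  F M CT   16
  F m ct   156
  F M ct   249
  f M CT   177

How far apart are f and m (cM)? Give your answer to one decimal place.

The two rarest classes, f m ct and F M CT, are the double crossovers. Comparing them with the parentals, only the m allele has switched, so m is the middle locus and the order is ct – m – f.
Crossovers in the m–f interval produce the single-crossover classes F M ct and f m CT (249 + 187 = 436) plus the double crossovers (35).
RF(m–f) = (436 + 35) / 2288 = 471/2288 = 0.2059 → 20.6 cM.

20.6 cM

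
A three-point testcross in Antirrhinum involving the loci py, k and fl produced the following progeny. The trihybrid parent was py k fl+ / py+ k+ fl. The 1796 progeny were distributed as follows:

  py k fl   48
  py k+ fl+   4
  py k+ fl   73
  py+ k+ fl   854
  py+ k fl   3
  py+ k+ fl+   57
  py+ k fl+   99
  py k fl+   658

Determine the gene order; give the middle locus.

The two rarest classes, py k+ fl+ and py+ k fl, are the double crossovers. Comparing them with the parentals, only the k allele has switched, so k is the middle locus and the order is fl – k – py.

k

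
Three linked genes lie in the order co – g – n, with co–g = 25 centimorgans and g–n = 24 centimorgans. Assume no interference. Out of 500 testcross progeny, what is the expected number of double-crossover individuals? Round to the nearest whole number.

Map distances give recombination frequencies of 0.250 and 0.240 for the two intervals.
With no interference, expected double-crossover frequency = 0.250 × 0.240 = 0.06000.
Expected number = 0.06000 × 500 = 30.00 ≈ 30.

30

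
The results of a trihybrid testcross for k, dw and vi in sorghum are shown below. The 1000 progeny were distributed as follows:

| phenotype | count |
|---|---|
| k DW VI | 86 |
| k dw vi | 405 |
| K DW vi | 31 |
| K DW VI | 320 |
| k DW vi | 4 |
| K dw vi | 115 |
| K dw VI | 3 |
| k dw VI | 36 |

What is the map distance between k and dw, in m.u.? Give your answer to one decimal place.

The two most frequent reciprocal classes, K DW VI and k dw vi, are the parental types, so the F1 was K DW VI / k dw vi.
The two rarest classes, K dw VI and k DW vi, are the double crossovers. Comparing them with the parentals, only the dw allele has switched, so dw is the middle locus and the order is k – dw – vi.
Crossovers in the k–dw interval produce the single-crossover classes k DW VI and K dw vi (86 + 115 = 201) plus the double crossovers (7).
RF(k–dw) = (201 + 7) / 1000 = 208/1000 = 0.2080 → 20.8 m.u.

20.8 m.u.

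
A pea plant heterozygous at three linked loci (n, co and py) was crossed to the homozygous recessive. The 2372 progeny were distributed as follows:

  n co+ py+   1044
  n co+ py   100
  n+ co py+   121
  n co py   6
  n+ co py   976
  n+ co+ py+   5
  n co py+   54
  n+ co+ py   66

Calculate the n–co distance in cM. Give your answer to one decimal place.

The two most frequent reciprocal classes, n co+ py+ and n+ co py, are the parental types, so the F1 was n co+ py+ / n+ co py.
The two rarest classes, n+ co+ py+ and n co py, are the double crossovers. Comparing them with the parentals, only the n allele has switched, so n is the middle locus and the order is py – n – co.
Crossovers in the n–co interval produce the single-crossover classes n co py+ and n+ co+ py (54 + 66 = 120) plus the double crossovers (11).
RF(n–co) = (120 + 11) / 2372 = 131/2372 = 0.0552 → 5.5 cM.

5.5 cM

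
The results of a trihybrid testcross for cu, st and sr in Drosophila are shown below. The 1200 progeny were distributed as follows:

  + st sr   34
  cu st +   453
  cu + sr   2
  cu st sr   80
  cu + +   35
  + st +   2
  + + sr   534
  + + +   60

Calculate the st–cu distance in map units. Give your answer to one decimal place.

The two most frequent reciprocal classes, + + sr and cu st +, are the parental types, so the F1 was + + sr / cu st +.
The two rarest classes, cu + sr and + st +, are the double crossovers. Comparing them with the parentals, only the cu allele has switched, so cu is the middle locus and the order is st – cu – sr.
Crossovers in the st–cu interval produce the single-crossover classes + st sr and cu + + (34 + 35 = 69) plus the double crossovers (4).
RF(st–cu) = (69 + 4) / 1200 = 73/1200 = 0.0608 → 6.1 map units.

6.1 map units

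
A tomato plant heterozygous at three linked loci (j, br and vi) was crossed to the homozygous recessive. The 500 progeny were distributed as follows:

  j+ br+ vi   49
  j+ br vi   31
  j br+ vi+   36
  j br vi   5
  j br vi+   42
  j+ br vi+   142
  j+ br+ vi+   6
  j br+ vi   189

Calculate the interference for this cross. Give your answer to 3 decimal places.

The two most frequent reciprocal classes, j+ br vi+ and j br+ vi, are the parental types, so the F1 was j+ br vi+ / j br+ vi.
The two rarest classes, j+ br+ vi+ and j br vi, are the double crossovers. Comparing them with the parentals, only the br allele has switched, so br is the middle locus and the order is j – br – vi.
j–br: (91 + 11)/500 = 0.2040; br–vi: (67 + 11)/500 = 0.1560.
Expected DCO frequency = 0.2040 × 0.1560 ≈ 0.03182; observed = 11/500 ≈ 0.02200.
Coefficient of coincidence = 0.02200/0.03182 ≈ 0.691; interference = 1 − 0.691 = 0.309.

0.309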